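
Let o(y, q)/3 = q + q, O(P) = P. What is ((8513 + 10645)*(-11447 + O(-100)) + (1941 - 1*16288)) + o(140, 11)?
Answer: -221231707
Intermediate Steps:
o(y, q) = 6*q (o(y, q) = 3*(q + q) = 3*(2*q) = 6*q)
((8513 + 10645)*(-11447 + O(-100)) + (1941 - 1*16288)) + o(140, 11) = ((8513 + 10645)*(-11447 - 100) + (1941 - 1*16288)) + 6*11 = (19158*(-11547) + (1941 - 16288)) + 66 = (-221217426 - 14347) + 66 = -221231773 + 66 = -221231707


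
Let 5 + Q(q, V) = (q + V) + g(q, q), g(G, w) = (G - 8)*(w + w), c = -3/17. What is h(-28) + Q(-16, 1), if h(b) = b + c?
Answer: 12237/17 ≈ 719.82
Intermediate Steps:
c = -3/17 (c = -3*1/17 = -3/17 ≈ -0.17647)
g(G, w) = 2*w*(-8 + G) (g(G, w) = (-8 + G)*(2*w) = 2*w*(-8 + G))
h(b) = -3/17 + b (h(b) = b - 3/17 = -3/17 + b)
Q(q, V) = -5 + V + q + 2*q*(-8 + q) (Q(q, V) = -5 + ((q + V) + 2*q*(-8 + q)) = -5 + ((V + q) + 2*q*(-8 + q)) = -5 + (V + q + 2*q*(-8 + q)) = -5 + V + q + 2*q*(-8 + q))
h(-28) + Q(-16, 1) = (-3/17 - 28) + (-5 + 1 - 16 + 2*(-16)*(-8 - 16)) = -479/17 + (-5 + 1 - 16 + 2*(-16)*(-24)) = -479/17 + (-5 + 1 - 16 + 768) = -479/17 + 748 = 12237/17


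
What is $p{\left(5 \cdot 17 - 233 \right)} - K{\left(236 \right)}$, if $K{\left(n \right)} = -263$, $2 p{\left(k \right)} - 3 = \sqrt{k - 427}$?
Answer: $\frac{529}{2} + \frac{5 i \sqrt{23}}{2} \approx 264.5 + 11.99 i$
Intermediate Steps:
$p{\left(k \right)} = \frac{3}{2} + \frac{\sqrt{-427 + k}}{2}$ ($p{\left(k \right)} = \frac{3}{2} + \frac{\sqrt{k - 427}}{2} = \frac{3}{2} + \frac{\sqrt{-427 + k}}{2}$)
$p{\left(5 \cdot 17 - 233 \right)} - K{\left(236 \right)} = \left(\frac{3}{2} + \frac{\sqrt{-427 + \left(5 \cdot 17 - 233\right)}}{2}\right) - -263 = \left(\frac{3}{2} + \frac{\sqrt{-427 + \left(85 - 233\right)}}{2}\right) + 263 = \left(\frac{3}{2} + \frac{\sqrt{-427 - 148}}{2}\right) + 263 = \left(\frac{3}{2} + \frac{\sqrt{-575}}{2}\right) + 263 = \left(\frac{3}{2} + \frac{5 i \sqrt{23}}{2}\right) + 263 = \frac{529}{2} + \frac{5 i \sqrt{23}}{2}$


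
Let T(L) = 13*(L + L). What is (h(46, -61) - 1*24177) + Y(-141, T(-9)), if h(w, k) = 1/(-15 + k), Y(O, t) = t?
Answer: -1855237/76 ≈ -24411.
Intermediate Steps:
T(L) = 26*L (T(L) = 13*(2*L) = 26*L)
(h(46, -61) - 1*24177) + Y(-141, T(-9)) = (1/(-15 - 61) - 1*24177) + 26*(-9) = (1/(-76) - 24177) - 234 = (-1/76 - 24177) - 234 = -1837453/76 - 234 = -1855237/76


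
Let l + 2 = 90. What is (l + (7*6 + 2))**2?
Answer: 17424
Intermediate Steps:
l = 88 (l = -2 + 90 = 88)
(l + (7*6 + 2))**2 = (88 + (7*6 + 2))**2 = (88 + (42 + 2))**2 = (88 + 44)**2 = 132**2 = 17424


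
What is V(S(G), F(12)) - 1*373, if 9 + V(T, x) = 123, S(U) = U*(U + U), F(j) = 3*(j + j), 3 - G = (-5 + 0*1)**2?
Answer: -259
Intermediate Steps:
G = -22 (G = 3 - (-5 + 0*1)**2 = 3 - (-5 + 0)**2 = 3 - 1*(-5)**2 = 3 - 1*25 = 3 - 25 = -22)
F(j) = 6*j (F(j) = 3*(2*j) = 6*j)
S(U) = 2*U**2 (S(U) = U*(2*U) = 2*U**2)
V(T, x) = 114 (V(T, x) = -9 + 123 = 114)
V(S(G), F(12)) - 1*373 = 114 - 1*373 = 114 - 373 = -259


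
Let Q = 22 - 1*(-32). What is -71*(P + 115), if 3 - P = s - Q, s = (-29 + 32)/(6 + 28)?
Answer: -414995/34 ≈ -12206.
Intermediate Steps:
s = 3/34 ≈ 0.088235
Q = 54 (Q = 22 + 32 = 54)
P = 1935/34 (P = 3 - (3/34 - 1*54) = 3 - (3/34 - 54) = 3 - 1*(-1833/34) = 3 + 1833/34 = 1935/34 ≈ 56.912)
-71*(P + 115) = -71*(1935/34 + 115) = -71*5845/34 = -414995/34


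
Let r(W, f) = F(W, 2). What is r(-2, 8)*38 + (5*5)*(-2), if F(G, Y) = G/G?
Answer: -12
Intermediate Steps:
F(G, Y) = 1
r(W, f) = 1
r(-2, 8)*38 + (5*5)*(-2) = 1*38 + (5*5)*(-2) = 38 + 25*(-2) = 38 - 50 = -12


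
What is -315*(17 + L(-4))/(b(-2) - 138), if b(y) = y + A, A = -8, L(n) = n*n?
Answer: 10395/148 ≈ 70.236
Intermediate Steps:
L(n) = n²
b(y) = -8 + y (b(y) = y - 8 = -8 + y)
-315*(17 + L(-4))/(b(-2) - 138) = -315*(17 + (-4)²)/((-8 - 2) - 138) = -315*(17 + 16)/(-10 - 138) = -10395/(-148) = -10395*(-1)/148 = -315*(-33/148) = 10395/148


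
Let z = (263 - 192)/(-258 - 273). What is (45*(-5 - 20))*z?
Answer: 8875/59 ≈ 150.42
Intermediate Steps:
z = -71/531 (z = 71/(-531) = 71*(-1/531) = -71/531 ≈ -0.13371)
(45*(-5 - 20))*z = (45*(-5 - 20))*(-71/531) = (45*(-25))*(-71/531) = -1125*(-71/531) = 8875/59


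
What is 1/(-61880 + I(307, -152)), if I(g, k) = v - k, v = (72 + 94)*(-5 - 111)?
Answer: -1/80984 ≈ -1.2348e-5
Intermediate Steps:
v = -19256 (v = 166*(-116) = -19256)
I(g, k) = -19256 - k
1/(-61880 + I(307, -152)) = 1/(-61880 + (-19256 - 1*(-152))) = 1/(-61880 + (-19256 + 152)) = 1/(-61880 - 19104) = 1/(-80984) = -1/80984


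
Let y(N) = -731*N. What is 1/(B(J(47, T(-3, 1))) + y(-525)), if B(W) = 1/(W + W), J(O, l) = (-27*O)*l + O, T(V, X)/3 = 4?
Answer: 30362/11652176549 ≈ 2.6057e-6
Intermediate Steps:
T(V, X) = 12 (T(V, X) = 3*4 = 12)
J(O, l) = O - 27*O*l (J(O, l) = -27*O*l + O = O - 27*O*l)
B(W) = 1/(2*W)
1/(B(J(47, T(-3, 1))) + y(-525)) = 1/(1/(2*((47*(1 - 27*12)))) - 731*(-525)) = 1/(1/(2*((47*(1 - 324)))) + 383775) = 1/(1/(2*((47*(-323)))) + 383775) = 1/((½)/(-15181) + 383775) = 1/((½)*(-1/15181) + 383775) = 1/(-1/30362 + 383775) = 1/(11652176549/30362) = 30362/11652176549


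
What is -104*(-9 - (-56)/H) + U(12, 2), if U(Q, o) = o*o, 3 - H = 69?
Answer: 33932/33 ≈ 1028.2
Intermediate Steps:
H = -66 (H = 3 - 1*69 = 3 - 69 = -66)
U(Q, o) = o²
-104*(-9 - (-56)/H) + U(12, 2) = -104*(-9 - (-56)/(-66)) + 2² = -104*(-9 - (-56)*(-1)/66) + 4 = -104*(-9 - 1*28/33) + 4 = -104*(-9 - 28/33) + 4 = -104*(-325/33) + 4 = 33800/33 + 4 = 33932/33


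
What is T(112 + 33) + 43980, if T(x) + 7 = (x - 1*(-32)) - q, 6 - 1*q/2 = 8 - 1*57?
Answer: 44040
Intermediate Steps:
q = 110 (q = 12 - 2*(8 - 1*57) = 12 - 2*(8 - 57) = 12 - 2*(-49) = 12 + 98 = 110)
T(x) = -85 + x (T(x) = -7 + ((x - 1*(-32)) - 1*110) = -7 + ((x + 32) - 110) = -7 + ((32 + x) - 110) = -7 + (-78 + x) = -85 + x)
T(112 + 33) + 43980 = (-85 + (112 + 33)) + 43980 = (-85 + 145) + 43980 = 60 + 43980 = 44040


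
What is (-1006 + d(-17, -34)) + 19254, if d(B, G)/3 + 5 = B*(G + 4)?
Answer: 19763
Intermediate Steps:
d(B, G) = -15 + 3*B*(4 + G) (d(B, G) = -15 + 3*(B*(G + 4)) = -15 + 3*(B*(4 + G)) = -15 + 3*B*(4 + G))
(-1006 + d(-17, -34)) + 19254 = (-1006 + (-15 + 12*(-17) + 3*(-17)*(-34))) + 19254 = (-1006 + (-15 - 204 + 1734)) + 19254 = (-1006 + 1515) + 19254 = 509 + 19254 = 19763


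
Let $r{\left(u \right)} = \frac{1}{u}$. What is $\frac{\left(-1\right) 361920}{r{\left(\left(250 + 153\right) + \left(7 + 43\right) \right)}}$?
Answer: $-163949760$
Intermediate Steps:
$\frac{\left(-1\right) 361920}{r{\left(\left(250 + 153\right) + \left(7 + 43\right) \right)}} = \frac{\left(-1\right) 361920}{\frac{1}{\left(250 + 153\right) + \left(7 + 43\right)}} = - \frac{361920}{\frac{1}{403 + 50}} = - \frac{361920}{\frac{1}{453}} = - 361920 \frac{1}{\frac{1}{453}} = \left(-361920\right) 453 = -163949760$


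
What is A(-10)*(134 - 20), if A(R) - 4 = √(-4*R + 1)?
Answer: 456 + 114*√41 ≈ 1186.0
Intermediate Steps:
A(R) = 4 + √(1 - 4*R) (A(R) = 4 + √(-4*R + 1) = 4 + √(1 - 4*R))
A(-10)*(134 - 20) = (4 + √(1 - 4*(-10)))*(134 - 20) = (4 + √(1 + 40))*114 = (4 + √41)*114 = 456 + 114*√41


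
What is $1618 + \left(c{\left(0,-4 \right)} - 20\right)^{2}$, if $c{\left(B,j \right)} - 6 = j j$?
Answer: $1622$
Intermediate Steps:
$c{\left(B,j \right)} = 6 + j^{2}$ ($c{\left(B,j \right)} = 6 + j j = 6 + j^{2}$)
$1618 + \left(c{\left(0,-4 \right)} - 20\right)^{2} = 1618 + \left(\left(6 + \left(-4\right)^{2}\right) - 20\right)^{2} = 1618 + \left(\left(6 + 16\right) - 20\right)^{2} = 1618 + \left(22 - 20\right)^{2} = 1618 + 2^{2} = 1618 + 4 = 1622$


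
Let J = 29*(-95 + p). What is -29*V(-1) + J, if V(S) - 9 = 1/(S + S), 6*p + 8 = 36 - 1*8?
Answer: -17429/6 ≈ -2904.8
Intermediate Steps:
p = 10/3 (p = -4/3 + (36 - 1*8)/6 = -4/3 + (36 - 8)/6 = -4/3 + (1/6)*28 = -4/3 + 14/3 = 10/3 ≈ 3.3333)
V(S) = 9 + 1/(2*S) (V(S) = 9 + 1/(S + S) = 9 + 1/(2*S))
J = -7975/3 (J = 29*(-95 + 10/3) = 29*(-275/3) = -7975/3 ≈ -2658.3)
-29*V(-1) + J = -29*(9 + (1/2)/(-1)) - 7975/3 = -29*(9 + (1/2)*(-1)) - 7975/3 = -29*(9 - 1/2) - 7975/3 = -29*17/2 - 7975/3 = -493/2 - 7975/3 = -17429/6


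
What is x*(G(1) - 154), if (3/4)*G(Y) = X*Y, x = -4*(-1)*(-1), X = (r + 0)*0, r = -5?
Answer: 616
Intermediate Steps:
X = 0 (X = (-5 + 0)*0 = -5*0 = 0)
x = -4 (x = 4*(-1) = -4)
G(Y) = 0 (G(Y) = 4*(0*Y)/3 = (4/3)*0 = 0)
x*(G(1) - 154) = -4*(0 - 154) = -4*(-154) = 616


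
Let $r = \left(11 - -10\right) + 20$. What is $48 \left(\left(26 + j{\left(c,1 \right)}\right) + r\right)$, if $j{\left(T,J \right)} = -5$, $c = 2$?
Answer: $2976$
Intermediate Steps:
$r = 41$ ($r = \left(11 + 10\right) + 20 = 21 + 20 = 41$)
$48 \left(\left(26 + j{\left(c,1 \right)}\right) + r\right) = 48 \left(\left(26 - 5\right) + 41\right) = 48 \left(21 + 41\right) = 48 \cdot 62 = 2976$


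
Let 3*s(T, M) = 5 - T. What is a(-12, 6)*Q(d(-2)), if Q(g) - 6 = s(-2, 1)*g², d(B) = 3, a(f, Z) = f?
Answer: -324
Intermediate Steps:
s(T, M) = 5/3 - T/3 (s(T, M) = (5 - T)/3 = 5/3 - T/3)
Q(g) = 6 + 7*g²/3 (Q(g) = 6 + (5/3 - ⅓*(-2))*g² = 6 + (5/3 + ⅔)*g² = 6 + 7*g²/3)
a(-12, 6)*Q(d(-2)) = -12*(6 + (7/3)*3²) = -12*(6 + (7/3)*9) = -12*(6 + 21) = -12*27 = -324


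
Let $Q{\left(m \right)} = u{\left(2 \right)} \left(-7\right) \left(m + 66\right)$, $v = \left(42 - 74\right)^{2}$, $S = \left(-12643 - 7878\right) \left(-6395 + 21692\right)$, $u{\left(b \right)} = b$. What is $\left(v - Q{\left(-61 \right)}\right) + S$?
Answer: $-313908643$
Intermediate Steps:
$S = -313909737$ ($S = \left(-20521\right) 15297 = -313909737$)
$v = 1024$ ($v = \left(-32\right)^{2} = 1024$)
$Q{\left(m \right)} = -924 - 14 m$ ($Q{\left(m \right)} = 2 \left(-7\right) \left(m + 66\right) = - 14 \left(66 + m\right) = -924 - 14 m$)
$\left(v - Q{\left(-61 \right)}\right) + S = \left(1024 - \left(-924 - -854\right)\right) - 313909737 = \left(1024 - \left(-924 + 854\right)\right) - 313909737 = \left(1024 - -70\right) - 313909737 = \left(1024 + 70\right) - 313909737 = 1094 - 313909737 = -313908643$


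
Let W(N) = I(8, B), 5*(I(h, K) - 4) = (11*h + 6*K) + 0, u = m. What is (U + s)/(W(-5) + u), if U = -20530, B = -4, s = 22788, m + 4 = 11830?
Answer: 5645/29607 ≈ 0.19066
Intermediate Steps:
m = 11826 (m = -4 + 11830 = 11826)
u = 11826
I(h, K) = 4 + 6*K/5 + 11*h/5 (I(h, K) = 4 + ((11*h + 6*K) + 0)/5 = 4 + ((6*K + 11*h) + 0)/5 = 4 + (6*K + 11*h)/5 = 4 + (6*K/5 + 11*h/5) = 4 + 6*K/5 + 11*h/5)
W(N) = 84/5 (W(N) = 4 + (6/5)*(-4) + (11/5)*8 = 4 - 24/5 + 88/5 = 84/5)
(U + s)/(W(-5) + u) = (-20530 + 22788)/(84/5 + 11826) = 2258/(59214/5) = 2258*(5/59214) = 5645/29607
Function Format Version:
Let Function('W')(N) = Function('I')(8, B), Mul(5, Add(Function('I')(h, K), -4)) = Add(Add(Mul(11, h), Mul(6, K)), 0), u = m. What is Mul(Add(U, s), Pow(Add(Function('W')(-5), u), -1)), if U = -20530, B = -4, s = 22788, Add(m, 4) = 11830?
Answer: Rational(5645, 29607) ≈ 0.19066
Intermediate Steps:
m = 11826 (m = Add(-4, 11830) = 11826)
u = 11826
Function('I')(h, K) = Add(4, Mul(Rational(6, 5), K), Mul(Rational(11, 5), h)) (Function('I')(h, K) = Add(4, Mul(Rational(1, 5), Add(Add(Mul(11, h), Mul(6, K)), 0))) = Add(4, Mul(Rational(1, 5), Add(Add(Mul(6, K), Mul(11, h)), 0))) = Add(4, Mul(Rational(1, 5), Add(Mul(6, K), Mul(11, h)))) = Add(4, Add(Mul(Rational(6, 5), K), Mul(Rational(11, 5), h))) = Add(4, Mul(Rational(6, 5), K), Mul(Rational(11, 5), h)))
Function('W')(N) = Rational(84, 5) (Function('W')(N) = Add(4, Mul(Rational(6, 5), -4), Mul(Rational(11, 5), 8)) = Add(4, Rational(-24, 5), Rational(88, 5)) = Rational(84, 5))
Mul(Add(U, s), Pow(Add(Function('W')(-5), u), -1)) = Mul(Add(-20530, 22788), Pow(Add(Rational(84, 5), 11826), -1)) = Mul(2258, Pow(Rational(59214, 5), -1)) = Mul(2258, Rational(5, 59214)) = Rational(5645, 29607)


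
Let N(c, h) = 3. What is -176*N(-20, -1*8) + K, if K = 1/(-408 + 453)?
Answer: -23759/45 ≈ -527.98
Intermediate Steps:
K = 1/45 ≈ 0.022222
-176*N(-20, -1*8) + K = -176*3 + 1/45 = -528 + 1/45 = -23759/45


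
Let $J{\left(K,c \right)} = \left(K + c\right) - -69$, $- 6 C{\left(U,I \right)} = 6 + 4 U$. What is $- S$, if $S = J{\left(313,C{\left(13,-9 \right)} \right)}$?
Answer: $- \frac{1117}{3} \approx -372.33$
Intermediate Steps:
$C{\left(U,I \right)} = -1 - \frac{2 U}{3}$ ($C{\left(U,I \right)} = - \frac{6 + 4 U}{6} = -1 - \frac{2 U}{3}$)
$J{\left(K,c \right)} = 69 + K + c$ ($J{\left(K,c \right)} = \left(K + c\right) + 69 = 69 + K + c$)
$S = \frac{1117}{3}$ ($S = 69 + 313 - \frac{29}{3} = \frac{1117}{3} \approx 372.33$)
$- S = \left(-1\right) \frac{1117}{3} = - \frac{1117}{3}$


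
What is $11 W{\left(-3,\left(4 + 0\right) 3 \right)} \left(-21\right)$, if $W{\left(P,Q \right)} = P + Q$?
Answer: $-2079$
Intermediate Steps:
$11 W{\left(-3,\left(4 + 0\right) 3 \right)} \left(-21\right) = 11 \left(-3 + \left(4 + 0\right) 3\right) \left(-21\right) = 11 \left(-3 + 4 \cdot 3\right) \left(-21\right) = 11 \left(-3 + 12\right) \left(-21\right) = 11 \cdot 9 \left(-21\right) = 99 \left(-21\right) = -2079$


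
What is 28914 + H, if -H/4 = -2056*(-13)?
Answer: -77998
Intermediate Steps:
H = -106912 (H = -(-8224)*(-13) = -4*26728 = -106912)
28914 + H = 28914 - 106912 = -77998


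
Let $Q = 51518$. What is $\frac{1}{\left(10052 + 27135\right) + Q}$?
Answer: $\frac{1}{88705} \approx 1.1273 \cdot 10^{-5}$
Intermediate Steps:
$\frac{1}{\left(10052 + 27135\right) + Q} = \frac{1}{\left(10052 + 27135\right) + 51518} = \frac{1}{37187 + 51518} = \frac{1}{88705}$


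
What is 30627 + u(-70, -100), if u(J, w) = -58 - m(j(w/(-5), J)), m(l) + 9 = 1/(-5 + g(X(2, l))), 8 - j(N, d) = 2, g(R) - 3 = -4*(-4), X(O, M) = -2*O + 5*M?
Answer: 428091/14 ≈ 30578.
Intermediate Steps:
g(R) = 19 (g(R) = 3 - 4*(-4) = 3 + 16 = 19)
j(N, d) = 6 (j(N, d) = 8 - 1*2 = 8 - 2 = 6)
m(l) = -125/14 (m(l) = -9 + 1/(-5 + 19) = -9 + 1/14 = -125/14)
u(J, w) = -687/14 (u(J, w) = -58 - 1*(-125/14) = -58 + 125/14 = -687/14)
30627 + u(-70, -100) = 30627 - 687/14 = 428091/14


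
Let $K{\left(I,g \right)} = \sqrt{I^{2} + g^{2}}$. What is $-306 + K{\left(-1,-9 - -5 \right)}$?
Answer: $-306 + \sqrt{17} \approx -301.88$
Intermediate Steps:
$-306 + K{\left(-1,-9 - -5 \right)} = -306 + \sqrt{\left(-1\right)^{2} + \left(-9 - -5\right)^{2}} = -306 + \sqrt{1 + \left(-9 + 5\right)^{2}} = -306 + \sqrt{1 + \left(-4\right)^{2}} = -306 + \sqrt{1 + 16} = -306 + \sqrt{17}$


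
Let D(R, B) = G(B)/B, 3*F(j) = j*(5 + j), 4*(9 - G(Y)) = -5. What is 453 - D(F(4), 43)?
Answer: 77875/172 ≈ 452.76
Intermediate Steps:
G(Y) = 41/4 (G(Y) = 9 - ¼*(-5) = 9 + 5/4 = 41/4)
F(j) = j*(5 + j)/3 (F(j) = (j*(5 + j))/3 = j*(5 + j)/3)
D(R, B) = 41/(4*B) (D(R, B) = (41/4)/B = 41/(4*B))
453 - D(F(4), 43) = 453 - 41/(4*43) = 453 - 1*41/172 = 453 - 41/172 = 77875/172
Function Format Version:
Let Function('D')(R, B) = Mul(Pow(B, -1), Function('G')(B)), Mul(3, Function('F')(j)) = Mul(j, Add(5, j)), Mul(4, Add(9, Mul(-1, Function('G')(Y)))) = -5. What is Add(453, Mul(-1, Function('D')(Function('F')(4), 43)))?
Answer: Rational(77875, 172) ≈ 452.76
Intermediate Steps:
Function('G')(Y) = Rational(41, 4) (Function('G')(Y) = Add(9, Mul(Rational(-1, 4), -5)) = Add(9, Rational(5, 4)) = Rational(41, 4))
Function('F')(j) = Mul(Rational(1, 3), j, Add(5, j)) (Function('F')(j) = Mul(Rational(1, 3), Mul(j, Add(5, j))) = Mul(Rational(1, 3), j, Add(5, j)))
Function('D')(R, B) = Mul(Rational(41, 4), Pow(B, -1)) (Function('D')(R, B) = Mul(Pow(B, -1), Rational(41, 4)) = Mul(Rational(41, 4), Pow(B, -1)))
Add(453, Mul(-1, Function('D')(Function('F')(4), 43))) = Add(453, Mul(-1, Mul(Rational(41, 4), Pow(43, -1)))) = Add(453, Mul(-1, Mul(Rational(41, 4), Rational(1, 43)))) = Add(453, Mul(-1, Rational(41, 172))) = Add(453, Rational(-41, 172)) = Rational(77875, 172)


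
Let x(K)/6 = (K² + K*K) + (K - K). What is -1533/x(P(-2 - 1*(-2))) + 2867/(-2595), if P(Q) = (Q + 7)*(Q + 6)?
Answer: -1026457/871920 ≈ -1.1772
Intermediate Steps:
P(Q) = (6 + Q)*(7 + Q) (P(Q) = (7 + Q)*(6 + Q) = (6 + Q)*(7 + Q))
x(K) = 12*K² (x(K) = 6*((K² + K*K) + (K - K)) = 6*((K² + K²) + 0) = 6*(2*K² + 0) = 6*(2*K²) = 12*K²)
-1533/x(P(-2 - 1*(-2))) + 2867/(-2595) = -1533*1/(12*(42 + (-2 - 1*(-2))² + 13*(-2 - 1*(-2)))²) + 2867/(-2595) = -1533*1/(12*(42 + (-2 + 2)² + 13*(-2 + 2))²) + 2867*(-1/2595) = -1533*1/(12*(42 + 0² + 13*0)²) - 2867/2595 = -1533*1/(12*(42 + 0 + 0)²) - 2867/2595 = -1533/(12*42²) - 2867/2595 = -1533/(12*1764) - 2867/2595 = -1533/21168 - 2867/2595 = -1533*1/21168 - 2867/2595 = -73/1008 - 2867/2595 = -1026457/871920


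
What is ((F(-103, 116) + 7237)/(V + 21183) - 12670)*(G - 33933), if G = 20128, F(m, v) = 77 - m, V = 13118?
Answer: 5999463222665/34301 ≈ 1.7491e+8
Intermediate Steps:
((F(-103, 116) + 7237)/(V + 21183) - 12670)*(G - 33933) = (((77 - 1*(-103)) + 7237)/(13118 + 21183) - 12670)*(20128 - 33933) = (((77 + 103) + 7237)/34301 - 12670)*(-13805) = ((180 + 7237)*(1/34301) - 12670)*(-13805) = (7417*(1/34301) - 12670)*(-13805) = (7417/34301 - 12670)*(-13805) = -434586253/34301*(-13805) = 5999463222665/34301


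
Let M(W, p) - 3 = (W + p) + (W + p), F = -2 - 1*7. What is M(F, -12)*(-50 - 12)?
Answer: 2418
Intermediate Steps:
F = -9 (F = -2 - 7 = -9)
M(W, p) = 3 + 2*W + 2*p (M(W, p) = 3 + ((W + p) + (W + p)) = 3 + (2*W + 2*p) = 3 + 2*W + 2*p)
M(F, -12)*(-50 - 12) = (3 + 2*(-9) + 2*(-12))*(-50 - 12) = (3 - 18 - 24)*(-62) = -39*(-62) = 2418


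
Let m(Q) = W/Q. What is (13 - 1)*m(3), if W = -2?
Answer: -8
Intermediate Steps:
m(Q) = -2/Q
(13 - 1)*m(3) = (13 - 1)*(-2/3) = 12*(-2*1/3) = 12*(-2/3) = -8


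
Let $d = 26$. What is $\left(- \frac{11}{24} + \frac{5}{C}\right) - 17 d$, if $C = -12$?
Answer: $- \frac{3543}{8} \approx -442.88$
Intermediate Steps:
$\left(- \frac{11}{24} + \frac{5}{C}\right) - 17 d = \left(- \frac{11}{24} + \frac{5}{-12}\right) - 442 = \left(\left(-11\right) \frac{1}{24} + 5 \left(- \frac{1}{12}\right)\right) - 442 = \left(- \frac{11}{24} - \frac{5}{12}\right) - 442 = - \frac{7}{8} - 442 = - \frac{3543}{8}$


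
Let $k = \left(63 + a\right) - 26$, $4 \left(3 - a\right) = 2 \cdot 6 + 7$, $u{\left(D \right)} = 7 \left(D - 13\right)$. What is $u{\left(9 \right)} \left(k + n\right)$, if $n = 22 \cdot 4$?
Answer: $-3451$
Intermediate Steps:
$n = 88$
$u{\left(D \right)} = -91 + 7 D$ ($u{\left(D \right)} = 7 \left(-13 + D\right) = -91 + 7 D$)
$a = - \frac{7}{4}$ ($a = 3 - \frac{2 \cdot 6 + 7}{4} = 3 - \frac{12 + 7}{4} = 3 - \frac{19}{4} = - \frac{7}{4} \approx -1.75$)
$k = \frac{141}{4}$ ($k = \left(63 - \frac{7}{4}\right) - 26 = \frac{245}{4} - 26 = \frac{141}{4} \approx 35.25$)
$u{\left(9 \right)} \left(k + n\right) = \left(-91 + 7 \cdot 9\right) \left(\frac{141}{4} + 88\right) = \left(-91 + 63\right) \frac{493}{4} = \left(-28\right) \frac{493}{4} = -3451$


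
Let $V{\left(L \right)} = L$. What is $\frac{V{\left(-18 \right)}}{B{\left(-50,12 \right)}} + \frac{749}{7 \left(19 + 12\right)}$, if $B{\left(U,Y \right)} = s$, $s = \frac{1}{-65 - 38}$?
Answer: $\frac{57581}{31} \approx 1857.5$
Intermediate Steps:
$s = - \frac{1}{103}$ ($s = \frac{1}{-103} = - \frac{1}{103} \approx -0.0097087$)
$B{\left(U,Y \right)} = - \frac{1}{103}$
$\frac{V{\left(-18 \right)}}{B{\left(-50,12 \right)}} + \frac{749}{7 \left(19 + 12\right)} = - \frac{18}{- \frac{1}{103}} + \frac{749}{7 \left(19 + 12\right)} = \left(-18\right) \left(-103\right) + \frac{749}{7 \cdot 31} = 1854 + \frac{749}{217} = 1854 + 749 \cdot \frac{1}{217} = 1854 + \frac{107}{31} = \frac{57581}{31}$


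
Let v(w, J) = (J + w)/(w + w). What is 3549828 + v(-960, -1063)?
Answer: 6815671783/1920 ≈ 3.5498e+6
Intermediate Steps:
v(w, J) = (J + w)/(2*w) (v(w, J) = (J + w)/((2*w)) = (J + w)*(1/(2*w)) = (J + w)/(2*w))
3549828 + v(-960, -1063) = 3549828 + (½)*(-1063 - 960)/(-960) = 3549828 + (½)*(-1/960)*(-2023) = 3549828 + 2023/1920 = 6815671783/1920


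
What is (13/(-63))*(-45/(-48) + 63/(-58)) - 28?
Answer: -272533/9744 ≈ -27.969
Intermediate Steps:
(13/(-63))*(-45/(-48) + 63/(-58)) - 28 = (13*(-1/63))*(-45*(-1/48) + 63*(-1/58)) - 28 = -13*(15/16 - 63/58)/63 - 28 = -13/63*(-69/464) - 28 = 299/9744 - 28 = -272533/9744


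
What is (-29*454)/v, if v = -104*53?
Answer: 6583/2756 ≈ 2.3886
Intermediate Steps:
v = -5512
(-29*454)/v = -29*454/(-5512) = -13166*(-1/5512) = 6583/2756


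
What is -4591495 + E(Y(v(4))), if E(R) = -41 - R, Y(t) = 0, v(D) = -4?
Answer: -4591536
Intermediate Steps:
-4591495 + E(Y(v(4))) = -4591495 + (-41 - 1*0) = -4591495 + (-41 + 0) = -4591495 - 41 = -4591536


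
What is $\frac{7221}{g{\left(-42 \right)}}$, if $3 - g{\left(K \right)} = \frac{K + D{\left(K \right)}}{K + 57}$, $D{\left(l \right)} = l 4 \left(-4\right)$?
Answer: $- \frac{2407}{13} \approx -185.15$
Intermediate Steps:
$D{\left(l \right)} = - 16 l$ ($D{\left(l \right)} = 4 l \left(-4\right) = - 16 l$)
$g{\left(K \right)} = 3 + \frac{15 K}{57 + K}$ ($g{\left(K \right)} = 3 - \frac{K - 16 K}{K + 57} = 3 - \frac{\left(-15\right) K}{57 + K} = 3 - - \frac{15 K}{57 + K} = 3 + \frac{15 K}{57 + K}$)
$\frac{7221}{g{\left(-42 \right)}} = \frac{7221}{9 \frac{1}{57 - 42} \left(19 + 2 \left(-42\right)\right)} = \frac{7221}{9 \cdot \frac{1}{15} \left(19 - 84\right)} = \frac{7221}{9 \cdot \frac{1}{15} \left(-65\right)} = \frac{7221}{-39} = 7221 \left(- \frac{1}{39}\right) = - \frac{2407}{13}$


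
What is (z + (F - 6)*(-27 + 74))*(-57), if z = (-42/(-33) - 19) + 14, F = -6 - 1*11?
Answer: 680124/11 ≈ 61829.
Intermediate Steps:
F = -17 (F = -6 - 11 = -17)
z = -41/11 (z = (-42*(-1/33) - 19) + 14 = (14/11 - 19) + 14 = -195/11 + 14 = -41/11 ≈ -3.7273)
(z + (F - 6)*(-27 + 74))*(-57) = (-41/11 + (-17 - 6)*(-27 + 74))*(-57) = (-41/11 - 23*47)*(-57) = (-41/11 - 1081)*(-57) = -11932/11*(-57) = 680124/11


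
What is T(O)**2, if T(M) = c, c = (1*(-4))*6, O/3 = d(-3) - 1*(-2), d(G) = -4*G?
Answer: 576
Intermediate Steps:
O = 42 (O = 3*(-4*(-3) - 1*(-2)) = 3*(12 + 2) = 3*14 = 42)
c = -24 (c = -4*6 = -24)
T(M) = -24
T(O)**2 = (-24)**2 = 576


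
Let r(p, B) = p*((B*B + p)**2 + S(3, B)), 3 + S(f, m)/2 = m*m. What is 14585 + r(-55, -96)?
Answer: -4616814500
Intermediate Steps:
S(f, m) = -6 + 2*m**2 (S(f, m) = -6 + 2*(m*m) = -6 + 2*m**2)
r(p, B) = p*(-6 + (p + B**2)**2 + 2*B**2) (r(p, B) = p*((B*B + p)**2 + (-6 + 2*B**2)) = p*((B**2 + p)**2 + (-6 + 2*B**2)) = p*((p + B**2)**2 + (-6 + 2*B**2)) = p*(-6 + (p + B**2)**2 + 2*B**2))
14585 + r(-55, -96) = 14585 - 55*(-6 + (-55 + (-96)**2)**2 + 2*(-96)**2) = 14585 - 55*(-6 + (-55 + 9216)**2 + 2*9216) = 14585 - 55*(-6 + 9161**2 + 18432) = 14585 - 55*(-6 + 83923921 + 18432) = 14585 - 55*83942347 = 14585 - 4616829085 = -4616814500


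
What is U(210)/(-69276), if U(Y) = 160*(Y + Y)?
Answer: -5600/5773 ≈ -0.97003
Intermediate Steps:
U(Y) = 320*Y (U(Y) = 160*(2*Y) = 320*Y)
U(210)/(-69276) = (320*210)/(-69276) = 67200*(-1/69276) = -5600/5773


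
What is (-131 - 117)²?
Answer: 61504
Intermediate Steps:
(-131 - 117)² = (-248)² = 61504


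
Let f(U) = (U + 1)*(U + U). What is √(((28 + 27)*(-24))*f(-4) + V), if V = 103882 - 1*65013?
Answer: √7189 ≈ 84.788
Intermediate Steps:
V = 38869 (V = 103882 - 65013 = 38869)
f(U) = 2*U*(1 + U) (f(U) = (1 + U)*(2*U) = 2*U*(1 + U))
√(((28 + 27)*(-24))*f(-4) + V) = √(((28 + 27)*(-24))*(2*(-4)*(1 - 4)) + 38869) = √((55*(-24))*(2*(-4)*(-3)) + 38869) = √(-1320*24 + 38869) = √(-31680 + 38869) = √7189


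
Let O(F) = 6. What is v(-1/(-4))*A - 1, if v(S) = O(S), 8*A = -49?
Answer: -151/4 ≈ -37.750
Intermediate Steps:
A = -49/8 (A = (1/8)*(-49) = -49/8 ≈ -6.1250)
v(S) = 6
v(-1/(-4))*A - 1 = 6*(-49/8) - 1 = -147/4 - 1 = -151/4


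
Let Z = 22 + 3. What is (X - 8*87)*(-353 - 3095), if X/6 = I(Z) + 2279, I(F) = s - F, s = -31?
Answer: -43589616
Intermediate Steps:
Z = 25
I(F) = -31 - F
X = 13338 (X = 6*((-31 - 1*25) + 2279) = 6*((-31 - 25) + 2279) = 6*(-56 + 2279) = 6*2223 = 13338)
(X - 8*87)*(-353 - 3095) = (13338 - 8*87)*(-353 - 3095) = (13338 - 696)*(-3448) = 12642*(-3448) = -43589616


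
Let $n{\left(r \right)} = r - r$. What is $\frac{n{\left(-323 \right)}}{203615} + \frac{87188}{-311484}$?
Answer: $- \frac{21797}{77871} \approx -0.27991$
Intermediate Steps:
$n{\left(r \right)} = 0$
$\frac{n{\left(-323 \right)}}{203615} + \frac{87188}{-311484} = \frac{0}{203615} + \frac{87188}{-311484} = 0 \cdot \frac{1}{203615} + 87188 \left(- \frac{1}{311484}\right) = 0 - \frac{21797}{77871} = - \frac{21797}{77871}$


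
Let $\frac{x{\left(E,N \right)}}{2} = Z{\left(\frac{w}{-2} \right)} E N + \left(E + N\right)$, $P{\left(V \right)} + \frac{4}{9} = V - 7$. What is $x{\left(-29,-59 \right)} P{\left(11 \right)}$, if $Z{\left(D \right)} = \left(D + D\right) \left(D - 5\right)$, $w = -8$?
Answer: $- \frac{293888}{3} \approx -97963.0$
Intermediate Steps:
$Z{\left(D \right)} = 2 D \left(-5 + D\right)$
$P{\left(V \right)} = - \frac{67}{9} + V$ ($P{\left(V \right)} = - \frac{4}{9} + \left(V - 7\right) = - \frac{4}{9} + \left(-7 + V\right) = - \frac{67}{9} + V$)
$x{\left(E,N \right)} = 2 E + 2 N - 16 E N$ ($x{\left(E,N \right)} = 2 \left(2 \left(- \frac{8}{-2}\right) \left(-5 - \frac{8}{-2}\right) E N + \left(E + N\right)\right) = 2 \left(2 \left(\left(-8\right) \left(- \frac{1}{2}\right)\right) \left(-5 - -4\right) E N + \left(E + N\right)\right) = 2 \left(2 \cdot 4 \left(-5 + 4\right) E N + \left(E + N\right)\right) = 2 \left(2 \cdot 4 \left(-1\right) E N + \left(E + N\right)\right) = 2 \left(- 8 E N + \left(E + N\right)\right) = 2 \left(E + N - 8 E N\right) = 2 E + 2 N - 16 E N$)
$x{\left(-29,-59 \right)} P{\left(11 \right)} = \left(2 \left(-29\right) + 2 \left(-59\right) - \left(-464\right) \left(-59\right)\right) \left(- \frac{67}{9} + 11\right) = \left(-58 - 118 - 27376\right) \frac{32}{9} = \left(-27552\right) \frac{32}{9} = - \frac{293888}{3}$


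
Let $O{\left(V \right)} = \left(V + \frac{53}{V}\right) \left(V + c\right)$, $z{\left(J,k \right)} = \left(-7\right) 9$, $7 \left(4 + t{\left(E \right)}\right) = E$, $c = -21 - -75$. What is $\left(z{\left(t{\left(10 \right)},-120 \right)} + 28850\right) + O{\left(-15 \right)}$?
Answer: $\frac{140321}{5} \approx 28064.0$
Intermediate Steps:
$c = 54$ ($c = -21 + 75 = 54$)
$t{\left(E \right)} = -4 + \frac{E}{7}$
$z{\left(J,k \right)} = -63$
$O{\left(V \right)} = \left(54 + V\right) \left(V + \frac{53}{V}\right)$ ($O{\left(V \right)} = \left(V + \frac{53}{V}\right) \left(V + 54\right) = \left(V + \frac{53}{V}\right) \left(54 + V\right) = \left(54 + V\right) \left(V + \frac{53}{V}\right)$)
$\left(z{\left(t{\left(10 \right)},-120 \right)} + 28850\right) + O{\left(-15 \right)} = \left(-63 + 28850\right) + \left(53 + \left(-15\right)^{2} + 54 \left(-15\right) + \frac{2862}{-15}\right) = 28787 + \left(53 + 225 - 810 + 2862 \left(- \frac{1}{15}\right)\right) = 28787 + \left(53 + 225 - 810 - \frac{954}{5}\right) = 28787 - \frac{3614}{5} = \frac{140321}{5}$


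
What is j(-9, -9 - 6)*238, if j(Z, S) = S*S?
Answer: 53550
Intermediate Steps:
j(Z, S) = S²
j(-9, -9 - 6)*238 = (-9 - 6)²*238 = (-15)²*238 = 225*238 = 53550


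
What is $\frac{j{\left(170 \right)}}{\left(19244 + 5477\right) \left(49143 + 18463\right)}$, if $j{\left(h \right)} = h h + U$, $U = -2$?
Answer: $\frac{14449}{835643963} \approx 1.7291 \cdot 10^{-5}$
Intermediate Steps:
$j{\left(h \right)} = -2 + h^{2}$ ($j{\left(h \right)} = h h - 2 = h^{2} - 2 = -2 + h^{2}$)
$\frac{j{\left(170 \right)}}{\left(19244 + 5477\right) \left(49143 + 18463\right)} = \frac{-2 + 170^{2}}{\left(19244 + 5477\right) \left(49143 + 18463\right)} = \frac{-2 + 28900}{24721 \cdot 67606} = \frac{28898}{1671287926} = 28898 \cdot \frac{1}{1671287926} = \frac{14449}{835643963}$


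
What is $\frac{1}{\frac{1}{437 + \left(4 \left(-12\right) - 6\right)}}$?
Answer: $383$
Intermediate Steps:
$\frac{1}{\frac{1}{437 + \left(4 \left(-12\right) - 6\right)}} = \frac{1}{\frac{1}{437 - 54}} = \frac{1}{\frac{1}{383}} = 383$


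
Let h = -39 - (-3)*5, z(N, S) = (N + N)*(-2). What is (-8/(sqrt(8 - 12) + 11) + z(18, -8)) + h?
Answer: -12088/125 + 16*I/125 ≈ -96.704 + 0.128*I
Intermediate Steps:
z(N, S) = -4*N (z(N, S) = (2*N)*(-2) = -4*N)
h = -24 (h = -39 - 1*(-15) = -39 + 15 = -24)
(-8/(sqrt(8 - 12) + 11) + z(18, -8)) + h = (-8/(sqrt(8 - 12) + 11) - 4*18) - 24 = (-8/(sqrt(-4) + 11) - 72) - 24 = (-8/(2*I + 11) - 72) - 24 = (-8*(11 - 2*I)/125 - 72) - 24 = (-72 - 8*(11 - 2*I)/125) - 24 = -96 - 8*(11 - 2*I)/125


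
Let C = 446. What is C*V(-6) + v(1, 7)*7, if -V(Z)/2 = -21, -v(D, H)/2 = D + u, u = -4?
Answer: 18774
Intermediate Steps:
v(D, H) = 8 - 2*D (v(D, H) = -2*(D - 4) = -2*(-4 + D) = 8 - 2*D)
V(Z) = 42 (V(Z) = -2*(-21) = 42)
C*V(-6) + v(1, 7)*7 = 446*42 + (8 - 2*1)*7 = 18732 + (8 - 2)*7 = 18732 + 6*7 = 18732 + 42 = 18774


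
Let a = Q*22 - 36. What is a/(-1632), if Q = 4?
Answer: -13/408 ≈ -0.031863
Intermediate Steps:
a = 52 (a = 4*22 - 36 = 88 - 36 = 52)
a/(-1632) = 52/(-1632) = 52*(-1/1632) = -13/408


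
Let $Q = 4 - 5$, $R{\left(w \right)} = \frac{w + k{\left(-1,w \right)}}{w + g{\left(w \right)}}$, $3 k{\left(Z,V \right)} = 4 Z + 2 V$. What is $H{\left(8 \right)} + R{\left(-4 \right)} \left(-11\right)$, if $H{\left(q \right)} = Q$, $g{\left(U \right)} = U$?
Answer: $-12$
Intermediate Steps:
$k{\left(Z,V \right)} = \frac{2 V}{3} + \frac{4 Z}{3}$ ($k{\left(Z,V \right)} = \frac{4 Z + 2 V}{3} = \frac{2 V + 4 Z}{3} = \frac{2 V}{3} + \frac{4 Z}{3}$)
$R{\left(w \right)} = \frac{- \frac{4}{3} + \frac{5 w}{3}}{2 w}$ ($R{\left(w \right)} = \frac{w + \left(\frac{2 w}{3} + \frac{4}{3} \left(-1\right)\right)}{w + w} = \frac{w + \left(\frac{2 w}{3} - \frac{4}{3}\right)}{2 w} = \left(w + \left(- \frac{4}{3} + \frac{2 w}{3}\right)\right) \frac{1}{2 w} = \left(- \frac{4}{3} + \frac{5 w}{3}\right) \frac{1}{2 w} = \frac{- \frac{4}{3} + \frac{5 w}{3}}{2 w}$)
$Q = -1$ ($Q = 4 - 5 = -1$)
$H{\left(q \right)} = -1$
$H{\left(8 \right)} + R{\left(-4 \right)} \left(-11\right) = -1 + \frac{-4 + 5 \left(-4\right)}{6 \left(-4\right)} \left(-11\right) = -1 + \frac{1}{6} \left(- \frac{1}{4}\right) \left(-4 - 20\right) \left(-11\right) = -1 + \frac{1}{6} \left(- \frac{1}{4}\right) \left(-24\right) \left(-11\right) = -1 + 1 \left(-11\right) = -1 - 11 = -12$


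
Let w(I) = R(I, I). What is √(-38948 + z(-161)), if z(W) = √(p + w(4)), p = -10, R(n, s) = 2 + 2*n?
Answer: 2*I*√9737 ≈ 197.35*I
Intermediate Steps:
w(I) = 2 + 2*I
z(W) = 0 (z(W) = √(-10 + (2 + 2*4)) = √(-10 + (2 + 8)) = √(-10 + 10) = √0 = 0)
√(-38948 + z(-161)) = √(-38948 + 0) = √(-38948) = 2*I*√9737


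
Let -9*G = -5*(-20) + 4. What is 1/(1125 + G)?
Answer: 9/10021 ≈ 0.00089811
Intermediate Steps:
G = -104/9 (G = -(-5*(-20) + 4)/9 = -(100 + 4)/9 = -1/9*104 = -104/9 ≈ -11.556)
1/(1125 + G) = 1/(1125 - 104/9) = 1/(10021/9) = 9/10021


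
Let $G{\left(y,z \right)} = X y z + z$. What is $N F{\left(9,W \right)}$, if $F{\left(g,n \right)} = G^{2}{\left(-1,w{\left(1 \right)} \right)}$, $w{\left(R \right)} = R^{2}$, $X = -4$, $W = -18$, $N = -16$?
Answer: $-400$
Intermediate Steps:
$G{\left(y,z \right)} = z - 4 y z$ ($G{\left(y,z \right)} = - 4 y z + z = z - 4 y z$)
$F{\left(g,n \right)} = 25$ ($F{\left(g,n \right)} = \left(1^{2} \left(1 - -4\right)\right)^{2} = \left(1 \left(1 + 4\right)\right)^{2} = \left(1 \cdot 5\right)^{2} = 5^{2} = 25$)
$N F{\left(9,W \right)} = \left(-16\right) 25 = -400$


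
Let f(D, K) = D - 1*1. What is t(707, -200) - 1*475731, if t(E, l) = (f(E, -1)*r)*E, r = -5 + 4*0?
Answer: -2971441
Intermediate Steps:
r = -5 (r = -5 + 0 = -5)
f(D, K) = -1 + D (f(D, K) = D - 1 = -1 + D)
t(E, l) = E*(5 - 5*E) (t(E, l) = ((-1 + E)*(-5))*E = (5 - 5*E)*E = E*(5 - 5*E))
t(707, -200) - 1*475731 = 5*707*(1 - 1*707) - 1*475731 = 5*707*(1 - 707) - 475731 = 5*707*(-706) - 475731 = -2495710 - 475731 = -2971441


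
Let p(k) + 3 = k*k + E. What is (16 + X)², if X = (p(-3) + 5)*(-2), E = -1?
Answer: 16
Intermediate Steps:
p(k) = -4 + k² (p(k) = -3 + (k*k - 1) = -3 + (k² - 1) = -3 + (-1 + k²) = -4 + k²)
X = -20 (X = ((-4 + (-3)²) + 5)*(-2) = ((-4 + 9) + 5)*(-2) = (5 + 5)*(-2) = 10*(-2) = -20)
(16 + X)² = (16 - 20)² = (-4)² = 16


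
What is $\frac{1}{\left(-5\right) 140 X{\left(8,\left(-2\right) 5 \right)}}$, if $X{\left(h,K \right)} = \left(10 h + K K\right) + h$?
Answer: $- \frac{1}{131600} \approx -7.5988 \cdot 10^{-6}$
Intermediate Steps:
$X{\left(h,K \right)} = K^{2} + 11 h$ ($X{\left(h,K \right)} = \left(10 h + K^{2}\right) + h = \left(K^{2} + 10 h\right) + h = K^{2} + 11 h$)
$\frac{1}{\left(-5\right) 140 X{\left(8,\left(-2\right) 5 \right)}} = \frac{1}{\left(-5\right) 140 \left(\left(\left(-2\right) 5\right)^{2} + 11 \cdot 8\right)} = \frac{1}{\left(-700\right) \left(\left(-10\right)^{2} + 88\right)} = \frac{1}{\left(-700\right) \left(100 + 88\right)} = \frac{1}{\left(-700\right) 188} = \frac{1}{-131600} = - \frac{1}{131600}$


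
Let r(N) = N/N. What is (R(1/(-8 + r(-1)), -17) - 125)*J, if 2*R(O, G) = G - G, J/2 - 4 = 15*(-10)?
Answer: 36500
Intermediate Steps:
r(N) = 1
J = -292 (J = 8 + 2*(15*(-10)) = 8 + 2*(-150) = 8 - 300 = -292)
R(O, G) = 0 (R(O, G) = (G - G)/2 = (1/2)*0 = 0)
(R(1/(-8 + r(-1)), -17) - 125)*J = (0 - 125)*(-292) = -125*(-292) = 36500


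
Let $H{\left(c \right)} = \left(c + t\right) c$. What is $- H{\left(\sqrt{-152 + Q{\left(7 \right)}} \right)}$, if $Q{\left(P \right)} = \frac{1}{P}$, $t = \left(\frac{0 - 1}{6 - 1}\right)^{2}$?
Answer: $\frac{1063}{7} - \frac{i \sqrt{7441}}{175} \approx 151.86 - 0.49292 i$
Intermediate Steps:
$t = \frac{1}{25}$ ($t = \left(- \frac{1}{5}\right)^{2} = \frac{1}{25} \approx 0.04$)
$H{\left(c \right)} = c \left(\frac{1}{25} + c\right)$ ($H{\left(c \right)} = \left(c + \frac{1}{25}\right) c = \left(\frac{1}{25} + c\right) c = c \left(\frac{1}{25} + c\right)$)
$- H{\left(\sqrt{-152 + Q{\left(7 \right)}} \right)} = - \sqrt{-152 + \frac{1}{7}} \left(\frac{1}{25} + \sqrt{-152 + \frac{1}{7}}\right) = - \sqrt{- \frac{1063}{7}} \left(\frac{1}{25} + \sqrt{- \frac{1063}{7}}\right) = - \frac{i \sqrt{7441}}{7} \left(\frac{1}{25} + \frac{i \sqrt{7441}}{7}\right) = - \frac{i \sqrt{7441} \left(\frac{1}{25} + \frac{i \sqrt{7441}}{7}\right)}{7}$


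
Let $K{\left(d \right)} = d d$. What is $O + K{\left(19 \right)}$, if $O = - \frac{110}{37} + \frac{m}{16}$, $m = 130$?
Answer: $\frac{108381}{296} \approx 366.15$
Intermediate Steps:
$K{\left(d \right)} = d^{2}$
$O = \frac{1525}{296}$ ($O = - \frac{110}{37} + \frac{130}{16} = \left(-110\right) \frac{1}{37} + 130 \cdot \frac{1}{16} = - \frac{110}{37} + \frac{65}{8} = \frac{1525}{296} \approx 5.152$)
$O + K{\left(19 \right)} = \frac{1525}{296} + 19^{2} = \frac{1525}{296} + 361 = \frac{108381}{296}$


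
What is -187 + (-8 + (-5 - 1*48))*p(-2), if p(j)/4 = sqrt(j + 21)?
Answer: -187 - 244*sqrt(19) ≈ -1250.6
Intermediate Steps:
p(j) = 4*sqrt(21 + j) (p(j) = 4*sqrt(j + 21) = 4*sqrt(21 + j))
-187 + (-8 + (-5 - 1*48))*p(-2) = -187 + (-8 + (-5 - 1*48))*(4*sqrt(21 - 2)) = -187 + (-8 + (-5 - 48))*(4*sqrt(19)) = -187 + (-8 - 53)*(4*sqrt(19)) = -187 - 244*sqrt(19)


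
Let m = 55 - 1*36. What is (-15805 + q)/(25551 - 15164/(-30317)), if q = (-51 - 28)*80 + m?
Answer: -670187602/774644831 ≈ -0.86515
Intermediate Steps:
m = 19 (m = 55 - 36 = 19)
q = -6301 (q = (-51 - 28)*80 + 19 = -79*80 + 19 = -6320 + 19 = -6301)
(-15805 + q)/(25551 - 15164/(-30317)) = (-15805 - 6301)/(25551 - 15164/(-30317)) = -22106/(25551 - 15164*(-1/30317)) = -22106/(25551 + 15164/30317) = -22106/774644831/30317 = -22106*30317/774644831 = -670187602/774644831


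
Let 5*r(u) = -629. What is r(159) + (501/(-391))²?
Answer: -94907144/764405 ≈ -124.16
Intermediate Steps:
r(u) = -629/5 (r(u) = (⅕)*(-629) = -629/5)
r(159) + (501/(-391))² = -629/5 + (501/(-391))² = -629/5 + (501*(-1/391))² = -629/5 + (-501/391)² = -629/5 + 251001/152881 = -94907144/764405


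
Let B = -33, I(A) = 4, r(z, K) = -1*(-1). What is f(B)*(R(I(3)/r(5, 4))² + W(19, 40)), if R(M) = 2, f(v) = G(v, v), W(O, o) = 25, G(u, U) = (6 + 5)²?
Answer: 3509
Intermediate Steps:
G(u, U) = 121 (G(u, U) = 11² = 121)
r(z, K) = 1
f(v) = 121
f(B)*(R(I(3)/r(5, 4))² + W(19, 40)) = 121*(2² + 25) = 121*(4 + 25) = 121*29 = 3509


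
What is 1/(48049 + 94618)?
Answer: 1/142667 ≈ 7.0093e-6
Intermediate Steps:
1/(48049 + 94618) = 1/142667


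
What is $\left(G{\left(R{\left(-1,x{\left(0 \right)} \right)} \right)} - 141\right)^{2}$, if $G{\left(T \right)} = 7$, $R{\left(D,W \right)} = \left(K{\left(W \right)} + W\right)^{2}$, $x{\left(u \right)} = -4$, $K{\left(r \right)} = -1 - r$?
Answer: $17956$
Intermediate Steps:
$R{\left(D,W \right)} = 1$ ($R{\left(D,W \right)} = \left(\left(-1 - W\right) + W\right)^{2} = \left(-1\right)^{2} = 1$)
$\left(G{\left(R{\left(-1,x{\left(0 \right)} \right)} \right)} - 141\right)^{2} = \left(7 - 141\right)^{2} = \left(-134\right)^{2} = 17956$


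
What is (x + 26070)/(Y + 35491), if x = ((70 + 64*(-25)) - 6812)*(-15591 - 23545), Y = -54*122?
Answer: 326498582/28903 ≈ 11296.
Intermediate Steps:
Y = -6588
x = 326472512 (x = ((70 - 1600) - 6812)*(-39136) = (-1530 - 6812)*(-39136) = -8342*(-39136) = 326472512)
(x + 26070)/(Y + 35491) = (326472512 + 26070)/(-6588 + 35491) = 326498582/28903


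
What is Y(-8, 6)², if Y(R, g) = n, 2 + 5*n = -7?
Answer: 81/25 ≈ 3.2400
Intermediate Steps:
n = -9/5 (n = -⅖ + (⅕)*(-7) = -⅖ - 7/5 = -9/5 ≈ -1.8000)
Y(R, g) = -9/5
Y(-8, 6)² = (-9/5)² = 81/25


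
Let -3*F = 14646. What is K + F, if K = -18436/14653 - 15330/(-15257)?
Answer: -14951788708/3062477 ≈ -4882.3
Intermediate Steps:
F = -4882 (F = -⅓*14646 = -4882)
K = -775994/3062477 (K = -18436*1/14653 - 15330*(-1/15257) = -18436/14653 + 210/209 = -775994/3062477 ≈ -0.25339)
K + F = -775994/3062477 - 4882 = -14951788708/3062477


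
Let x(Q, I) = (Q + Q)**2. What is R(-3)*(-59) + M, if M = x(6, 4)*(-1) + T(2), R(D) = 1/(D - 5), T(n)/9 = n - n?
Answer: -1093/8 ≈ -136.63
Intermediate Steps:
x(Q, I) = 4*Q**2 (x(Q, I) = (2*Q)**2 = 4*Q**2)
T(n) = 0 (T(n) = 9*(n - n) = 9*0 = 0)
R(D) = 1/(-5 + D)
M = -144 (M = (4*6**2)*(-1) + 0 = (4*36)*(-1) + 0 = 144*(-1) + 0 = -144 + 0 = -144)
R(-3)*(-59) + M = -59/(-5 - 3) - 144 = -59/(-8) - 144 = -1/8*(-59) - 144 = 59/8 - 144 = -1093/8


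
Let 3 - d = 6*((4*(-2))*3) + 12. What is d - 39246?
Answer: -39111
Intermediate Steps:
d = 135 (d = 3 - (6*((4*(-2))*3) + 12) = 3 - (6*(-8*3) + 12) = 3 - (6*(-24) + 12) = 3 - (-144 + 12) = 3 - 1*(-132) = 3 + 132 = 135)
d - 39246 = 135 - 39246 = -39111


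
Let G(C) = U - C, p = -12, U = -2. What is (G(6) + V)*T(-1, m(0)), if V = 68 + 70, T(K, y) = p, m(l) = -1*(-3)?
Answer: -1560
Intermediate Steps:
m(l) = 3
T(K, y) = -12
G(C) = -2 - C
V = 138
(G(6) + V)*T(-1, m(0)) = ((-2 - 1*6) + 138)*(-12) = ((-2 - 6) + 138)*(-12) = (-8 + 138)*(-12) = 130*(-12) = -1560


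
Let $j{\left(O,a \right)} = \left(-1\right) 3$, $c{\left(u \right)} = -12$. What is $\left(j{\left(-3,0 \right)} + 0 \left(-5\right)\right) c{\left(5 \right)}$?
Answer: $36$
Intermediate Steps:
$j{\left(O,a \right)} = -3$
$\left(j{\left(-3,0 \right)} + 0 \left(-5\right)\right) c{\left(5 \right)} = \left(-3 + 0 \left(-5\right)\right) \left(-12\right) = \left(-3 + 0\right) \left(-12\right) = \left(-3\right) \left(-12\right) = 36$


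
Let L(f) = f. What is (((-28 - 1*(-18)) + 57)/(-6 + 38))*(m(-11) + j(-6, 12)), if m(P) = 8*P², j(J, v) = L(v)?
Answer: 11515/8 ≈ 1439.4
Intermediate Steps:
j(J, v) = v
(((-28 - 1*(-18)) + 57)/(-6 + 38))*(m(-11) + j(-6, 12)) = (((-28 - 1*(-18)) + 57)/(-6 + 38))*(8*(-11)² + 12) = (((-28 + 18) + 57)/32)*(8*121 + 12) = ((-10 + 57)*(1/32))*(968 + 12) = (47*(1/32))*980 = (47/32)*980 = 11515/8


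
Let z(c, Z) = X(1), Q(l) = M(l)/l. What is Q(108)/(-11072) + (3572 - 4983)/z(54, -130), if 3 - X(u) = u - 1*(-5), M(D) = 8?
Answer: 70301663/149472 ≈ 470.33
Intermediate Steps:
X(u) = -2 - u (X(u) = 3 - (u - 1*(-5)) = 3 - (u + 5) = 3 - (5 + u) = 3 + (-5 - u) = -2 - u)
Q(l) = 8/l
z(c, Z) = -3 (z(c, Z) = -2 - 1*1 = -2 - 1 = -3)
Q(108)/(-11072) + (3572 - 4983)/z(54, -130) = (8/108)/(-11072) + (3572 - 4983)/(-3) = (8*(1/108))*(-1/11072) - 1411*(-1/3) = (2/27)*(-1/11072) + 1411/3 = -1/149472 + 1411/3 = 70301663/149472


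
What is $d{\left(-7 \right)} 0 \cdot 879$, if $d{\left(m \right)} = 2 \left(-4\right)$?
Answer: $0$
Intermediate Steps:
$d{\left(m \right)} = -8$
$d{\left(-7 \right)} 0 \cdot 879 = - 8 \cdot 0 \cdot 879 = \left(-8\right) 0 = 0$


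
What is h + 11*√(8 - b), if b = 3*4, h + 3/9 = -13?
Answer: -40/3 + 22*I ≈ -13.333 + 22.0*I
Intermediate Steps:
h = -40/3 (h = -⅓ - 13 = -40/3 ≈ -13.333)
b = 12
h + 11*√(8 - b) = -40/3 + 11*√(8 - 1*12) = -40/3 + 11*√(8 - 12) = -40/3 + 11*√(-4) = -40/3 + 11*(2*I) = -40/3 + 22*I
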